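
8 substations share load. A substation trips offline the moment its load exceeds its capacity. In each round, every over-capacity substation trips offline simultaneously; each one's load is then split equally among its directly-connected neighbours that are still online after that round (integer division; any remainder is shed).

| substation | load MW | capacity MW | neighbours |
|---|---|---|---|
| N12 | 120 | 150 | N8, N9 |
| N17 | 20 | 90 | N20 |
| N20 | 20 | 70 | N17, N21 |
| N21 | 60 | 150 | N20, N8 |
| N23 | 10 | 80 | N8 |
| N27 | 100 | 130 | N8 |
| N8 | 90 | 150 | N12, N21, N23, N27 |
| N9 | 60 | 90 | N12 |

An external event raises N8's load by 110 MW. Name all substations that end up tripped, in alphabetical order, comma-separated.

Round 1 — N8 at 200 > 150. N8 trips offline.
  N8 sheds 200 MW to N12, N21, N23, N27: 50 each.
    N12: 120+50 = 170 > 150
    N21: 60+50 = 110 ≤ 150
    N23: 10+50 = 60 ≤ 80
    N27: 100+50 = 150 > 130
Round 2 — N12, N27 trip offline.
  N12 sheds 170 MW to N9: 170 each.
    N9: 60+170 = 230 > 90
  N27 sheds 150 MW: no online neighbours, lost.
Round 3 — N9 trips offline.
  N9 sheds 230 MW: no online neighbours, lost.
No further trips.

N12, N27, N8, N9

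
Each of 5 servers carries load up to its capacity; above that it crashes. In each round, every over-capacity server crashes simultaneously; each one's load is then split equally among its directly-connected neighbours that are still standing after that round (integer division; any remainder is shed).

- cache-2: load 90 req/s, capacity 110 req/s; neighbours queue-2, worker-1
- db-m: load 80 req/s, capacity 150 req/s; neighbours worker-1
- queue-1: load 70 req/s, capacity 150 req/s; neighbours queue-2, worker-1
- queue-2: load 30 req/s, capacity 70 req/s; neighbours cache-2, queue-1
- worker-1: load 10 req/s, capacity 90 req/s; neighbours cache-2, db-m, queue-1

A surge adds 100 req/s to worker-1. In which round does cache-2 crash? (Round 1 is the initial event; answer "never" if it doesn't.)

Round 1 — worker-1 at 110 > 90. worker-1 crashes.
  worker-1 sheds 110 req/s to cache-2, db-m, queue-1: 36 each (2 lost).
    cache-2: 90+36 = 126 > 110
    db-m: 80+36 = 116 ≤ 150
    queue-1: 70+36 = 106 ≤ 150
Round 2 — cache-2 crashes.
  cache-2 sheds 126 req/s to queue-2: 126 each.
    queue-2: 30+126 = 156 > 70
Round 3 — queue-2 crashes.
  queue-2 sheds 156 req/s to queue-1: 156 each.
    queue-1: 106+156 = 262 > 150
Round 4 — queue-1 crashes.
  queue-1 sheds 262 req/s: no online neighbours, lost.
No further crashes.

2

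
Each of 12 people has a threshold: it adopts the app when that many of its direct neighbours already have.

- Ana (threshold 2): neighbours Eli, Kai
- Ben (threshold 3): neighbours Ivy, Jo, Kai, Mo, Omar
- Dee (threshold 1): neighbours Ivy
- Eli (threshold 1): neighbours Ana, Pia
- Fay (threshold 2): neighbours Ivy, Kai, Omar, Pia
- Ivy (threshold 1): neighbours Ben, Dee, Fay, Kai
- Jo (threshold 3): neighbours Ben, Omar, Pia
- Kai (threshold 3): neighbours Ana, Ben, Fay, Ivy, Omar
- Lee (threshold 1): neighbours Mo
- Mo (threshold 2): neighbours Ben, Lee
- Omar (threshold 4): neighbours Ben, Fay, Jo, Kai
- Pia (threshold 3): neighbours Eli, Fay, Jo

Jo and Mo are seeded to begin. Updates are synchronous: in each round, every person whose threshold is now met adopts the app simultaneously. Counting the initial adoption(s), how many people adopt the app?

Round 1 — Jo, Mo adopt the app (initial).
Round 2 — checking thresholds:
  Ben: 2 of 5 neighbours < 3, below threshold.
  Lee: 1 of 1 neighbours ≥ 1, adopts the app.
  Omar: 1 of 4 neighbours < 4, below threshold.
  Pia: 1 of 3 neighbours < 3, below threshold.
Round 3 — no new adoptions; cascade stops.

3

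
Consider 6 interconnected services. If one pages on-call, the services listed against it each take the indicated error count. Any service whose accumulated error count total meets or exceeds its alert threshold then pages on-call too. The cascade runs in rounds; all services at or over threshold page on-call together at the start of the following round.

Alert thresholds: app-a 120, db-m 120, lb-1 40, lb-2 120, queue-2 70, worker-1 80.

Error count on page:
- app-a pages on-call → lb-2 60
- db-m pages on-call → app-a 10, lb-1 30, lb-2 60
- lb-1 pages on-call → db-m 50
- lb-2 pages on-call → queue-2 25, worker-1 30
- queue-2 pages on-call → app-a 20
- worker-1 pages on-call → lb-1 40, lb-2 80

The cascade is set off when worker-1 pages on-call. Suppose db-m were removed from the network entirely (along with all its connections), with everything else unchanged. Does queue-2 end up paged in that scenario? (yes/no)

With db-m removed:
Round 1 — worker-1 pages on-call (initial).
  lb-1: +40 → 40 ≥ 40
  lb-2: +80 → 80 < 120
Round 2 — lb-1 pages on-call.
No further pages.

no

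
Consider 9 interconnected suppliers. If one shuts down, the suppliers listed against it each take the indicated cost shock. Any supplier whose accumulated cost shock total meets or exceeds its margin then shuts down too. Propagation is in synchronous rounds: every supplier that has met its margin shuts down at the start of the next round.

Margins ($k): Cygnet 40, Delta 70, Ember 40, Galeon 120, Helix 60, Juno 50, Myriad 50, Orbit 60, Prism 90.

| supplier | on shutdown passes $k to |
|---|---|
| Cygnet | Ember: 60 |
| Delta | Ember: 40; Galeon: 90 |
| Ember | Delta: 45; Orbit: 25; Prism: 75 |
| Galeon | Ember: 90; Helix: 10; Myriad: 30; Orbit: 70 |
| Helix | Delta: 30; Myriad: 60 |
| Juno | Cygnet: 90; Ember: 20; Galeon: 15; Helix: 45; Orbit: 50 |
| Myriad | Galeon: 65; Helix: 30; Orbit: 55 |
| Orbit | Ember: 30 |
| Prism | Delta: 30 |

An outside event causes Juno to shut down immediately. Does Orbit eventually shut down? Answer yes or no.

yes

Round 1 — Juno shuts down (initial).
  Cygnet: +90 → 90 ≥ 40
  Ember: +20 → 20 < 40
  Galeon: +15 → 15 < 120
  Helix: +45 → 45 < 60
  Orbit: +50 → 50 < 60
Round 2 — Cygnet shuts down.
  Ember: +60 → 80 ≥ 40
Round 3 — Ember shuts down.
  Delta: +45 → 45 < 70
  Orbit: +25 → 75 ≥ 60
  Prism: +75 → 75 < 90
Round 4 — Orbit shuts down.
No further shutdowns.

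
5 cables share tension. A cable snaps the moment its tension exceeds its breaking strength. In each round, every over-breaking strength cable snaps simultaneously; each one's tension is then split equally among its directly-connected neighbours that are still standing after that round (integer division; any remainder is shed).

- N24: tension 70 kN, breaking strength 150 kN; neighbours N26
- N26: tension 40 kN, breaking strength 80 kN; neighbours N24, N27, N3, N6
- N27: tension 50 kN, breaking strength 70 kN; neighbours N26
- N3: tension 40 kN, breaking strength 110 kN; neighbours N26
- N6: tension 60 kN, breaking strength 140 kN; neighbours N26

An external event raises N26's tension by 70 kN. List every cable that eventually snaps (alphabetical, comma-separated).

Round 1 — N26 at 110 > 80. N26 snaps.
  N26 sheds 110 kN to N24, N27, N3, N6: 27 each (2 lost).
    N24: 70+27 = 97 ≤ 150
    N27: 50+27 = 77 > 70
    N3: 40+27 = 67 ≤ 110
    N6: 60+27 = 87 ≤ 140
Round 2 — N27 snaps.
  N27 sheds 77 kN: no online neighbours, lost.
No further breaks.

N26, N27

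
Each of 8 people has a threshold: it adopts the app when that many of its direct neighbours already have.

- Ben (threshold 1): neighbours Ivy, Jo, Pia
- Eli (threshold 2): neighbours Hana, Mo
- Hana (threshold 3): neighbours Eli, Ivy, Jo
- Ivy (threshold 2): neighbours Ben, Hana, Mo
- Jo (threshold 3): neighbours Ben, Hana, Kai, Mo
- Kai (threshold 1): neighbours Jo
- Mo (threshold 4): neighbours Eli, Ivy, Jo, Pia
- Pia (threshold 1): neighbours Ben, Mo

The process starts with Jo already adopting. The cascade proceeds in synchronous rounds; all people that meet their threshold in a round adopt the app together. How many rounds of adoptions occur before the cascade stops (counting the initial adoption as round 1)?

Round 1 — Jo adopts the app (initial).
Round 2 — checking thresholds:
  Ben: 1 of 3 neighbours ≥ 1, adopts the app.
  Hana: 1 of 3 neighbours < 3, holds.
  Kai: 1 of 1 neighbours ≥ 1, adopts the app.
  Mo: 1 of 4 neighbours < 4, holds.
Round 3 — checking thresholds:
  Hana: 1 of 3 neighbours < 3, holds.
  Ivy: 1 of 3 neighbours < 2, holds.
  Mo: 1 of 4 neighbours < 4, holds.
  Pia: 1 of 2 neighbours ≥ 1, adopts the app.
Round 4 — no new adoptions; cascade stops.

3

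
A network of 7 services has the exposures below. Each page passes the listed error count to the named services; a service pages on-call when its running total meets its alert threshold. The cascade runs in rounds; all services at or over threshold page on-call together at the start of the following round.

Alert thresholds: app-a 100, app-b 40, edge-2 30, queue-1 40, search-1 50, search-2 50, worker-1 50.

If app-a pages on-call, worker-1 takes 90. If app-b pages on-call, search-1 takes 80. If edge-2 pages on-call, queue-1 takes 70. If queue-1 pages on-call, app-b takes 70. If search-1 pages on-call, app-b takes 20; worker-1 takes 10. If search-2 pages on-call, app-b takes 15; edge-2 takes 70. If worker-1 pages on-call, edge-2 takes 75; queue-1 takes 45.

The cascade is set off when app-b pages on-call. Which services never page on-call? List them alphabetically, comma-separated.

app-a, edge-2, queue-1, search-2, worker-1

Round 1 — app-b pages on-call (initial).
  search-1: +80 → 80 ≥ 50
Round 2 — search-1 pages on-call.
  worker-1: +10 → 10 < 50
No further pages.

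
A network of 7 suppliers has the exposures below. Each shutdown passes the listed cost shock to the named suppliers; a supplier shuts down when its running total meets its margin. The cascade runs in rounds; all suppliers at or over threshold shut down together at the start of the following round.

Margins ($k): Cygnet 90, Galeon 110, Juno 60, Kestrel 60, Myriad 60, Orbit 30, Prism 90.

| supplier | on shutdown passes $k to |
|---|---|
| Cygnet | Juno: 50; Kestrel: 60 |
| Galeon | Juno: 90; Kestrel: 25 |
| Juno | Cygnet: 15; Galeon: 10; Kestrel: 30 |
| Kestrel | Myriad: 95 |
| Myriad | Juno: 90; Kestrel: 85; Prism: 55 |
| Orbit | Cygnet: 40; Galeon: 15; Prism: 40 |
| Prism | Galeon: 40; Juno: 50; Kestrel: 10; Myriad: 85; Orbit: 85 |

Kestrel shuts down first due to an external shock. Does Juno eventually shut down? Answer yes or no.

Round 1 — Kestrel shuts down (initial).
  Myriad: +95 → 95 ≥ 60
Round 2 — Myriad shuts down.
  Juno: +90 → 90 ≥ 60
  Prism: +55 → 55 < 90
Round 3 — Juno shuts down.
  Cygnet: +15 → 15 < 90
  Galeon: +10 → 10 < 110
No further shutdowns.

yes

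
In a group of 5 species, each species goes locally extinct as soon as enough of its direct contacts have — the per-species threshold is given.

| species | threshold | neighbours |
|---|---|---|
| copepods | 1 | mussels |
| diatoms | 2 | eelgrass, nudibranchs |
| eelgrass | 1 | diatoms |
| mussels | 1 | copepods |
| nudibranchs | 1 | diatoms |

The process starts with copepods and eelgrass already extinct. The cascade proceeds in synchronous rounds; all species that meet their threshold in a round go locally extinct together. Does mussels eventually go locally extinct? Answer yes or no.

yes

Round 1 — copepods, eelgrass go locally extinct (initial).
Round 2 — checking thresholds:
  diatoms: 1 of 2 neighbours < 2, holds.
  mussels: 1 of 1 neighbours ≥ 1, goes locally extinct.
Round 3 — no new extinctions; cascade stops.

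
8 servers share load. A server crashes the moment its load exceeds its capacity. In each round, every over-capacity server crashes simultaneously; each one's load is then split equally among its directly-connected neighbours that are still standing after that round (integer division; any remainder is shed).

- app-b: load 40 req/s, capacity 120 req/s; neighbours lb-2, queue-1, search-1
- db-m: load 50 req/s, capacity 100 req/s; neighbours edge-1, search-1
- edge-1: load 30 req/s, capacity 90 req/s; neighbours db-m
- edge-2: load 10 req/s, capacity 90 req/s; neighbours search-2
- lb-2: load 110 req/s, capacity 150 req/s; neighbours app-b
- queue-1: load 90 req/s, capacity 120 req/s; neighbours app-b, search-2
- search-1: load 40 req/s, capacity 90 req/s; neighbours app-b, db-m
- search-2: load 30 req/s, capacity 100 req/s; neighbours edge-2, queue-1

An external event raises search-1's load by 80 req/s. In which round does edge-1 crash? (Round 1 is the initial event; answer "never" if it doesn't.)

Round 1 — search-1 at 120 > 90. search-1 crashes.
  search-1 sheds 120 req/s to app-b, db-m: 60 each.
    app-b: 40+60 = 100 ≤ 120
    db-m: 50+60 = 110 > 100
Round 2 — db-m crashes.
  db-m sheds 110 req/s to edge-1: 110 each.
    edge-1: 30+110 = 140 > 90
Round 3 — edge-1 crashes.
  edge-1 sheds 140 req/s: no online neighbours, lost.
No further crashes.

3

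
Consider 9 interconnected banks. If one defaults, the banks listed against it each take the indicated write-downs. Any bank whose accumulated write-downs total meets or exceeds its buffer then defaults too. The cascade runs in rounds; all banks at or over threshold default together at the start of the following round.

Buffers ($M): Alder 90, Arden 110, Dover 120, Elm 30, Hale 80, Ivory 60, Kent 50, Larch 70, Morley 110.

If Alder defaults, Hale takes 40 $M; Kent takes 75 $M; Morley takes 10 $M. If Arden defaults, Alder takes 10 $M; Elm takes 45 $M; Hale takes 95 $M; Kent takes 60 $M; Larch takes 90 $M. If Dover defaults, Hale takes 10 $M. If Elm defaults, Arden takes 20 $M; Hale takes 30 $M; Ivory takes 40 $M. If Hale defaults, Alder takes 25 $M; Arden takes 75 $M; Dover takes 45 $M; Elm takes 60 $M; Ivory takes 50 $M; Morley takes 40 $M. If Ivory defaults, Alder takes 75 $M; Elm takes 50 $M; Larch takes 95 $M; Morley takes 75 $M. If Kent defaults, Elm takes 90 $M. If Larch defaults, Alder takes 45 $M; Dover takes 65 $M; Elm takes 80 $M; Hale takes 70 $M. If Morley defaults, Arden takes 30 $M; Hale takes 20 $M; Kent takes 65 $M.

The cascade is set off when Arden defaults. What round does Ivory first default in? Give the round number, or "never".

3

Round 1 — Arden defaults (initial).
  Alder: +10 → 10 < 90
  Elm: +45 → 45 ≥ 30
  Hale: +95 → 95 ≥ 80
  Kent: +60 → 60 ≥ 50
  Larch: +90 → 90 ≥ 70
Round 2 — Elm, Hale, Kent, Larch default.
  Alder: +25+45 → 80 < 90
  Dover: +45+65 → 110 < 120
  Ivory: +40+50 → 90 ≥ 60
  Morley: +40 → 40 < 110
Round 3 — Ivory defaults.
  Alder: +75 → 155 ≥ 90
  Morley: +75 → 115 ≥ 110
Round 4 — Alder, Morley default.
No further defaults.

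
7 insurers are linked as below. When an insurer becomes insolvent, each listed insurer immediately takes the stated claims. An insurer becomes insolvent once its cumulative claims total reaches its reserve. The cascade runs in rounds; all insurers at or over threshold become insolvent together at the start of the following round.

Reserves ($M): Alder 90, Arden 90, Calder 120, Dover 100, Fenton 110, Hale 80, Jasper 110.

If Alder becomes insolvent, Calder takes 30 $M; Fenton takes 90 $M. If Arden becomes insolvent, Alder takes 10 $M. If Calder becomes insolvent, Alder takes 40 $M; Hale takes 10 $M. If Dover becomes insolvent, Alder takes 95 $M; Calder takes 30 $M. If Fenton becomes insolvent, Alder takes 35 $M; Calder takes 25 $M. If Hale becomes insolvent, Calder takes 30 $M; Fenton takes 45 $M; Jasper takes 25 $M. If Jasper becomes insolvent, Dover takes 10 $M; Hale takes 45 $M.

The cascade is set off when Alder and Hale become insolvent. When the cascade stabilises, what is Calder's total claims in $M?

Round 1 — Alder, Hale become insolvent (initial).
  Calder: +30+30 → 60 < 120
  Fenton: +90+45 → 135 ≥ 110
  Jasper: +25 → 25 < 110
Round 2 — Fenton becomes insolvent.
  Calder: +25 → 85 < 120
No further insolvencies.

85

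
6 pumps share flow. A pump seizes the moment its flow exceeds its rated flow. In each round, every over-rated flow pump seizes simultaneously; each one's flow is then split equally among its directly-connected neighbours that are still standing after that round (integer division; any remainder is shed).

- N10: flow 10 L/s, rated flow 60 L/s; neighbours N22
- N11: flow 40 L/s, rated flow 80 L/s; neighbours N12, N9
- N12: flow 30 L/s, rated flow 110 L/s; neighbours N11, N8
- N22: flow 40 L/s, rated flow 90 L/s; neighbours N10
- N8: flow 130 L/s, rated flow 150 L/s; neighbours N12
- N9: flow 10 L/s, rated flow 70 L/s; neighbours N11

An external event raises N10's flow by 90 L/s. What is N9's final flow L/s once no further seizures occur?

Round 1 — N10 at 100 > 60. N10 seizes.
  N10 sheds 100 L/s to N22: 100 each.
    N22: 40+100 = 140 > 90
Round 2 — N22 seizes.
  N22 sheds 140 L/s: no online neighbours, lost.
No further seizures.

10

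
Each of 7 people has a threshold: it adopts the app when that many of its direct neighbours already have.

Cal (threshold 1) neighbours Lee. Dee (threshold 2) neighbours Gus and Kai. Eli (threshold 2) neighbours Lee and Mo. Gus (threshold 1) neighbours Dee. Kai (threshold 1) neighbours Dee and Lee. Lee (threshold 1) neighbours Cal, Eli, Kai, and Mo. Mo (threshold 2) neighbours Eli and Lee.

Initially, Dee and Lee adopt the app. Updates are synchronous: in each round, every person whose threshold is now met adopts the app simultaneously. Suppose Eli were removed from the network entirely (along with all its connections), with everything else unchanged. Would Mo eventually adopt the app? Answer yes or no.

With Eli removed:
Round 1 — Dee, Lee adopt the app (initial).
Round 2 — checking thresholds:
  Cal: 1 of 1 neighbours ≥ 1, adopts the app.
  Gus: 1 of 1 neighbours ≥ 1, adopts the app.
  Kai: 2 of 2 neighbours ≥ 1, adopts the app.
  Mo: 1 of 1 neighbours < 2, below threshold.
Round 3 — no new adoptions; cascade stops.

no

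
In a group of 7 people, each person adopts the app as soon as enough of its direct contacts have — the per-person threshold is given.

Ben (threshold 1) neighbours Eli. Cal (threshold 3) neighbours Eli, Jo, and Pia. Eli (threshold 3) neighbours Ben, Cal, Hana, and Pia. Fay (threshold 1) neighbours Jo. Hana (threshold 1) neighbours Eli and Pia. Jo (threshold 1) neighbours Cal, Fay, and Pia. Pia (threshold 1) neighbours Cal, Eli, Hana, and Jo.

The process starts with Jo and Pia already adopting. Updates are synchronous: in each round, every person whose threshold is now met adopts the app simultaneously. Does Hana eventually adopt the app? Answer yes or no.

Round 1 — Jo, Pia adopt the app (initial).
Round 2 — checking thresholds:
  Cal: 2 of 3 neighbours < 3, not yet.
  Eli: 1 of 4 neighbours < 3, not yet.
  Fay: 1 of 1 neighbours ≥ 1, adopts the app.
  Hana: 1 of 2 neighbours ≥ 1, adopts the app.
Round 3 — no new adoptions; cascade stops.

yes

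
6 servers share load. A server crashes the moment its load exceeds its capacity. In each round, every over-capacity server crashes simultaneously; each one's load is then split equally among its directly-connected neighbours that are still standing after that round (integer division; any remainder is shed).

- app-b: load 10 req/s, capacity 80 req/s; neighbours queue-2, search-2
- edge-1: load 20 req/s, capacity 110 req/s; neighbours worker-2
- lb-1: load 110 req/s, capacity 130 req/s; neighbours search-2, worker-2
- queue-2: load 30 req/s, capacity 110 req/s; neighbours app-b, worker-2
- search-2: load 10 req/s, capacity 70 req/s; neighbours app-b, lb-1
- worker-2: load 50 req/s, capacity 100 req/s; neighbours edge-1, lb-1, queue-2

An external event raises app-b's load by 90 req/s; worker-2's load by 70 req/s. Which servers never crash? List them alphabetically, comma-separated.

Round 1 — app-b at 100 > 80; worker-2 at 120 > 100. app-b, worker-2 crash.
  app-b sheds 100 req/s to queue-2, search-2: 50 each.
    queue-2: 30+50 = 80 ≤ 110
    search-2: 10+50 = 60 ≤ 70
  worker-2 sheds 120 req/s to edge-1, lb-1, queue-2: 40 each.
    edge-1: 20+40 = 60 ≤ 110
    lb-1: 110+40 = 150 > 130
    queue-2: 80+40 = 120 > 110
Round 2 — lb-1, queue-2 crash.
  lb-1 sheds 150 req/s to search-2: 150 each.
    search-2: 60+150 = 210 > 70
  queue-2 sheds 120 req/s: no online neighbours, lost.
Round 3 — search-2 crashes.
  search-2 sheds 210 req/s: no online neighbours, lost.
No further crashes.

edge-1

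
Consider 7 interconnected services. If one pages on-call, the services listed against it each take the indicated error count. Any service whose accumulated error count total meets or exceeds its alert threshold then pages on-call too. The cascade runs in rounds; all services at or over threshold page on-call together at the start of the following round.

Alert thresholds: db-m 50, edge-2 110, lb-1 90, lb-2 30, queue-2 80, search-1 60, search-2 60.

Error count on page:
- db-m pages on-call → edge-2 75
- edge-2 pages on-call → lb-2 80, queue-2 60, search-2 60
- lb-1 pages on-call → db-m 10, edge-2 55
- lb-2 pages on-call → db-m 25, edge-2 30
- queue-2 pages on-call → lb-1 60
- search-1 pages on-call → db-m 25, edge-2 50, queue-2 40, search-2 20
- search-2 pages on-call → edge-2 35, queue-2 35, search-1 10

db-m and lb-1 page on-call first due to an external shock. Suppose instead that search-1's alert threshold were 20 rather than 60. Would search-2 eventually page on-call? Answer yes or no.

With search-1's alert threshold at 20:
Round 1 — db-m, lb-1 page on-call (initial).
  edge-2: +75+55 → 130 ≥ 110
Round 2 — edge-2 pages on-call.
  lb-2: +80 → 80 ≥ 30
  queue-2: +60 → 60 < 80
  search-2: +60 → 60 ≥ 60
Round 3 — lb-2, search-2 page on-call.
  queue-2: +35 → 95 ≥ 80
  search-1: +10 → 10 < 20
Round 4 — queue-2 pages on-call.
No further pages.

yes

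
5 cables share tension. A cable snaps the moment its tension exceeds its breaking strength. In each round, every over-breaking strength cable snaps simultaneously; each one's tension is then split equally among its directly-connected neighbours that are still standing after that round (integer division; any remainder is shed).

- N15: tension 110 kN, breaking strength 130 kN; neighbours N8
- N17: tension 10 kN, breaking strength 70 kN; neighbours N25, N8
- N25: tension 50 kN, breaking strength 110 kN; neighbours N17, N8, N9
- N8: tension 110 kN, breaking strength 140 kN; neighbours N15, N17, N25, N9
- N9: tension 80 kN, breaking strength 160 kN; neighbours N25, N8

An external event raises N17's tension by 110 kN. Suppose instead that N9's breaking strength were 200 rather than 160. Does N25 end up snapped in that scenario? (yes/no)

yes

With N9's breaking strength at 200:
Round 1 — N17 at 120 > 70. N17 snaps.
  N17 sheds 120 kN to N25, N8: 60 each.
    N25: 50+60 = 110 ≤ 110
    N8: 110+60 = 170 > 140
Round 2 — N8 snaps.
  N8 sheds 170 kN to N15, N25, N9: 56 each (2 lost).
    N15: 110+56 = 166 > 130
    N25: 110+56 = 166 > 110
    N9: 80+56 = 136 ≤ 200
Round 3 — N15, N25 snap.
  N15 sheds 166 kN: no online neighbours, lost.
  N25 sheds 166 kN to N9: 166 each.
    N9: 136+166 = 302 > 200
Round 4 — N9 snaps.
  N9 sheds 302 kN: no online neighbours, lost.
No further breaks.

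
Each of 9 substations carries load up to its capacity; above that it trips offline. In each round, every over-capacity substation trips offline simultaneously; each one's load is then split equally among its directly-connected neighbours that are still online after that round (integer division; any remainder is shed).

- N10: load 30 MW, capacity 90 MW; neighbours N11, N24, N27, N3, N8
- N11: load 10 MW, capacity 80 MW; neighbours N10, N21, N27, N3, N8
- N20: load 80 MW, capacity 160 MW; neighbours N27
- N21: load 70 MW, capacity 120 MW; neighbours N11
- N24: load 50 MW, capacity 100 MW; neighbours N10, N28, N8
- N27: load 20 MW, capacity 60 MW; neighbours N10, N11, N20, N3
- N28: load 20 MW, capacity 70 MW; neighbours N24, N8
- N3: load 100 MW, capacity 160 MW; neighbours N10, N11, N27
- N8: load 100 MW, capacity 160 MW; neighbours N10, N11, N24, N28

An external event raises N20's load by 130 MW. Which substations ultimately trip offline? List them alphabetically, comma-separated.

Round 1 — N20 at 210 > 160. N20 trips offline.
  N20 sheds 210 MW to N27: 210 each.
    N27: 20+210 = 230 > 60
Round 2 — N27 trips offline.
  N27 sheds 230 MW to N10, N11, N3: 76 each (2 lost).
    N10: 30+76 = 106 > 90
    N11: 10+76 = 86 > 80
    N3: 100+76 = 176 > 160
Round 3 — N10, N11, N3 trip offline.
  N10 sheds 106 MW to N24, N8: 53 each.
    N24: 50+53 = 103 > 100
    N8: 100+53 = 153 ≤ 160
  N11 sheds 86 MW to N21, N8: 43 each.
    N21: 70+43 = 113 ≤ 120
    N8: 153+43 = 196 > 160
  N3 sheds 176 MW: no online neighbours, lost.
Round 4 — N24, N8 trip offline.
  N24 sheds 103 MW to N28: 103 each.
    N28: 20+103 = 123 > 70
  N8 sheds 196 MW to N28: 196 each.
    N28: 123+196 = 319 > 70
Round 5 — N28 trips offline.
  N28 sheds 319 MW: no online neighbours, lost.
No further trips.

N10, N11, N20, N24, N27, N28, N3, N8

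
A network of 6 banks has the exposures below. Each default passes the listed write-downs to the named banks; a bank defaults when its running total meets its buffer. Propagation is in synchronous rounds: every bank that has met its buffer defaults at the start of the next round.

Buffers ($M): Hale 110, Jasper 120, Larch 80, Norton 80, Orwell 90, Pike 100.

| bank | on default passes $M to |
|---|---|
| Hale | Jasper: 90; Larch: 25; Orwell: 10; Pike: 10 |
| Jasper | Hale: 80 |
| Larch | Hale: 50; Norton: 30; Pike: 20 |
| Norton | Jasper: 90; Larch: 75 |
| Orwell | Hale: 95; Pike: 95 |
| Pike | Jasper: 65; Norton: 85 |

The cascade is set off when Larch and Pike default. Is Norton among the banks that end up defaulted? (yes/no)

yes

Round 1 — Larch, Pike default (initial).
  Hale: +50 → 50 < 110
  Jasper: +65 → 65 < 120
  Norton: +30+85 → 115 ≥ 80
Round 2 — Norton defaults.
  Jasper: +90 → 155 ≥ 120
Round 3 — Jasper defaults.
  Hale: +80 → 130 ≥ 110
Round 4 — Hale defaults.
  Orwell: +10 → 10 < 90
No further defaults.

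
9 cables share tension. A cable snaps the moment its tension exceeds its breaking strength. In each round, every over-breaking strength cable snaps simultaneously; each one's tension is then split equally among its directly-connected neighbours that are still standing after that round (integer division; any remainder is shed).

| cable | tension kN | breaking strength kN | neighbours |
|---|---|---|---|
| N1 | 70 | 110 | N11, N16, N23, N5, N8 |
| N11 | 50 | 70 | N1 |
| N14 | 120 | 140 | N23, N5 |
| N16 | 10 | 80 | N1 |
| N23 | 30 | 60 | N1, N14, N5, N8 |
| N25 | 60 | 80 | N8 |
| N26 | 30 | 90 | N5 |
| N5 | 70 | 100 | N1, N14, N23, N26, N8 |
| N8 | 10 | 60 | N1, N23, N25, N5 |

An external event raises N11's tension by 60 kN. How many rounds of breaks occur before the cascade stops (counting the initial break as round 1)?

5

Round 1 — N11 at 110 > 70. N11 snaps.
  N11 sheds 110 kN to N1: 110 each.
    N1: 70+110 = 180 > 110
Round 2 — N1 snaps.
  N1 sheds 180 kN to N16, N23, N5, N8: 45 each.
    N16: 10+45 = 55 ≤ 80
    N23: 30+45 = 75 > 60
    N5: 70+45 = 115 > 100
    N8: 10+45 = 55 ≤ 60
Round 3 — N23, N5 snap.
  N23 sheds 75 kN to N14, N8: 37 each (1 lost).
    N14: 120+37 = 157 > 140
    N8: 55+37 = 92 > 60
  N5 sheds 115 kN to N14, N26, N8: 38 each (1 lost).
    N14: 157+38 = 195 > 140
    N26: 30+38 = 68 ≤ 90
    N8: 92+38 = 130 > 60
Round 4 — N14, N8 snap.
  N14 sheds 195 kN: no online neighbours, lost.
  N8 sheds 130 kN to N25: 130 each.
    N25: 60+130 = 190 > 80
Round 5 — N25 snaps.
  N25 sheds 190 kN: no online neighbours, lost.
No further breaks.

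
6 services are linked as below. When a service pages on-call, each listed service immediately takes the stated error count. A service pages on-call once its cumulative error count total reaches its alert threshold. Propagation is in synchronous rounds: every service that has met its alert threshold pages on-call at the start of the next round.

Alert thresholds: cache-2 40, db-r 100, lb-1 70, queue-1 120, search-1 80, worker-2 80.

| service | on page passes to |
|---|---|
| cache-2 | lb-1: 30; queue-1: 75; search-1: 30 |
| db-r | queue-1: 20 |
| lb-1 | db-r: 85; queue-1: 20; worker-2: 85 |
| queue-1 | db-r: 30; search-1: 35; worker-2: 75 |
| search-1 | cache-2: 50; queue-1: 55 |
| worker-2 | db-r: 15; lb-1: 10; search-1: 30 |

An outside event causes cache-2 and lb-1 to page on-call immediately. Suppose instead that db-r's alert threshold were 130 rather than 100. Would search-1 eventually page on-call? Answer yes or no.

With db-r's alert threshold at 130:
Round 1 — cache-2, lb-1 page on-call (initial).
  db-r: +85 → 85 < 130
  queue-1: +75+20 → 95 < 120
  search-1: +30 → 30 < 80
  worker-2: +85 → 85 ≥ 80
Round 2 — worker-2 pages on-call.
  db-r: +15 → 100 < 130
  search-1: +30 → 60 < 80
No further pages.

no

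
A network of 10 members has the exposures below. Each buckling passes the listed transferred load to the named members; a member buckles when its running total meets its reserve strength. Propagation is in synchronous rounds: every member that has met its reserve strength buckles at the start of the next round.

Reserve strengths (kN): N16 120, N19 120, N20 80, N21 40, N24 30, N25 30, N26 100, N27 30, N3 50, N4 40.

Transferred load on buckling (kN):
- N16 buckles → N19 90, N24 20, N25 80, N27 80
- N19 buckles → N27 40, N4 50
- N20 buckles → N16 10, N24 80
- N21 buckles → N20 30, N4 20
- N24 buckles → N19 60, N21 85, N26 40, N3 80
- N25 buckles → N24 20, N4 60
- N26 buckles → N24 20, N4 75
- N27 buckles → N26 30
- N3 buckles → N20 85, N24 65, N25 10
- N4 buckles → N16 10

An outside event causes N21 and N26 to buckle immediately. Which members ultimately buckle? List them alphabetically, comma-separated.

Round 1 — N21, N26 buckle (initial).
  N20: +30 → 30 < 80
  N24: +20 → 20 < 30
  N4: +20+75 → 95 ≥ 40
Round 2 — N4 buckles.
  N16: +10 → 10 < 120
No further bucklings.

N21, N26, N4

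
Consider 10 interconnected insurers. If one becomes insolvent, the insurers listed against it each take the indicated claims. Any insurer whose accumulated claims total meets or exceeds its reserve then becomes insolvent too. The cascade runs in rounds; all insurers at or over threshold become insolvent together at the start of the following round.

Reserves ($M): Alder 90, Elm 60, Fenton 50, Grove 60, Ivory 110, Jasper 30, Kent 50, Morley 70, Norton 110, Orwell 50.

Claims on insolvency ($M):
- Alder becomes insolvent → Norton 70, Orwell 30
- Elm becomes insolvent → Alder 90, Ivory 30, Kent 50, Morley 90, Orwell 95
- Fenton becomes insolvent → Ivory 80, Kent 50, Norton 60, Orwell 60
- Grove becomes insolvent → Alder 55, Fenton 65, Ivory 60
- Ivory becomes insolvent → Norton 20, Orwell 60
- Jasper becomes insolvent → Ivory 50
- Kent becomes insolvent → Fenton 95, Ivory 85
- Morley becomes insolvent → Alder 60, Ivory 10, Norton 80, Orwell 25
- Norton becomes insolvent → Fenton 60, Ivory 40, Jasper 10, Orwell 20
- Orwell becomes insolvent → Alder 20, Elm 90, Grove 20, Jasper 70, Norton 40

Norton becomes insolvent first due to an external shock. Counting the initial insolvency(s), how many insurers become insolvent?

Round 1 — Norton becomes insolvent (initial).
  Fenton: +60 → 60 ≥ 50
  Ivory: +40 → 40 < 110
  Jasper: +10 → 10 < 30
  Orwell: +20 → 20 < 50
Round 2 — Fenton becomes insolvent.
  Ivory: +80 → 120 ≥ 110
  Kent: +50 → 50 ≥ 50
  Orwell: +60 → 80 ≥ 50
Round 3 — Ivory, Kent, Orwell become insolvent.
  Alder: +20 → 20 < 90
  Elm: +90 → 90 ≥ 60
  Grove: +20 → 20 < 60
  Jasper: +70 → 80 ≥ 30
Round 4 — Elm, Jasper become insolvent.
  Alder: +90 → 110 ≥ 90
  Morley: +90 → 90 ≥ 70
Round 5 — Alder, Morley become insolvent.
No further insolvencies.

9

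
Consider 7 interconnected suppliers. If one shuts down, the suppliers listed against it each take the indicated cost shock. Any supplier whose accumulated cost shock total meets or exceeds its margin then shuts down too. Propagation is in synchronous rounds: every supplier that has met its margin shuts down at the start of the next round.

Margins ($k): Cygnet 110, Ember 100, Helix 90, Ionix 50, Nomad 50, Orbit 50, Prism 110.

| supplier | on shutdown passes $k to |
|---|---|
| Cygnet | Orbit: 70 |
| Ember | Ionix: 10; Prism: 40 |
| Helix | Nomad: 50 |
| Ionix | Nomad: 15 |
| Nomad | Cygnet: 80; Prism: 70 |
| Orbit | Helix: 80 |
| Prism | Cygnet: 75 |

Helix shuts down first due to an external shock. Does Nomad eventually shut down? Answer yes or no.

yes

Round 1 — Helix shuts down (initial).
  Nomad: +50 → 50 ≥ 50
Round 2 — Nomad shuts down.
  Cygnet: +80 → 80 < 110
  Prism: +70 → 70 < 110
No further shutdowns.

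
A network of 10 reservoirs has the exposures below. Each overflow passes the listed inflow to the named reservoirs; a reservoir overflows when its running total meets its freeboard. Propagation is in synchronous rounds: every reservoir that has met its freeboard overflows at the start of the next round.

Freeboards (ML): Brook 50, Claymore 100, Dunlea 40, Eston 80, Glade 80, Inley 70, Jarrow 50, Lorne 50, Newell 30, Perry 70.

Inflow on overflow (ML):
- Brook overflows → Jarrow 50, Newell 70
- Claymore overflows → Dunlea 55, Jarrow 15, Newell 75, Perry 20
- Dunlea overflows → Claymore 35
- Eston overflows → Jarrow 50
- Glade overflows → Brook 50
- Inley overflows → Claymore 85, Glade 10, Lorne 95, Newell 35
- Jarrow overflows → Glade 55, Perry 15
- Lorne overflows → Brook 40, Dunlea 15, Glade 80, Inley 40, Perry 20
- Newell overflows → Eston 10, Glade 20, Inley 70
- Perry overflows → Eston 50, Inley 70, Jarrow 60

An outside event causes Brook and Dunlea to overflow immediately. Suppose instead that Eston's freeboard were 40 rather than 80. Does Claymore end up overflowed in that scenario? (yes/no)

yes

With Eston's freeboard at 40:
Round 1 — Brook, Dunlea overflow (initial).
  Claymore: +35 → 35 < 100
  Jarrow: +50 → 50 ≥ 50
  Newell: +70 → 70 ≥ 30
Round 2 — Jarrow, Newell overflow.
  Eston: +10 → 10 < 40
  Glade: +55+20 → 75 < 80
  Inley: +70 → 70 ≥ 70
  Perry: +15 → 15 < 70
Round 3 — Inley overflows.
  Claymore: +85 → 120 ≥ 100
  Glade: +10 → 85 ≥ 80
  Lorne: +95 → 95 ≥ 50
Round 4 — Claymore, Glade, Lorne overflow.
  Perry: +20+20 → 55 < 70
No further overflows.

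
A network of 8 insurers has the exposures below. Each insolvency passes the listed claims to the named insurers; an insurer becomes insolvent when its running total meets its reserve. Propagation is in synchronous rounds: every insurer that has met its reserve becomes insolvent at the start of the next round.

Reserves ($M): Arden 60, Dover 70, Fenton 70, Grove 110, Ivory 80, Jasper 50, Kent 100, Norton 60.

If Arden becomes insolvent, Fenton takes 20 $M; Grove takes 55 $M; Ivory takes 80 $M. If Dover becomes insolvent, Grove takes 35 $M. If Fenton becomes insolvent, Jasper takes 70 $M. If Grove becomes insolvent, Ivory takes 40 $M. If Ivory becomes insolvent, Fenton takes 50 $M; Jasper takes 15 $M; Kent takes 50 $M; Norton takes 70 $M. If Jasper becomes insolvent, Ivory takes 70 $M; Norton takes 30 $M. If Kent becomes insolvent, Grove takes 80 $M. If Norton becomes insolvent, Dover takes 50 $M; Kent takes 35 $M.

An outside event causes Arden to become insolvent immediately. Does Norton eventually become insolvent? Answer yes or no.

yes

Round 1 — Arden becomes insolvent (initial).
  Fenton: +20 → 20 < 70
  Grove: +55 → 55 < 110
  Ivory: +80 → 80 ≥ 80
Round 2 — Ivory becomes insolvent.
  Fenton: +50 → 70 ≥ 70
  Jasper: +15 → 15 < 50
  Kent: +50 → 50 < 100
  Norton: +70 → 70 ≥ 60
Round 3 — Fenton, Norton become insolvent.
  Dover: +50 → 50 < 70
  Jasper: +70 → 85 ≥ 50
  Kent: +35 → 85 < 100
Round 4 — Jasper becomes insolvent.
No further insolvencies.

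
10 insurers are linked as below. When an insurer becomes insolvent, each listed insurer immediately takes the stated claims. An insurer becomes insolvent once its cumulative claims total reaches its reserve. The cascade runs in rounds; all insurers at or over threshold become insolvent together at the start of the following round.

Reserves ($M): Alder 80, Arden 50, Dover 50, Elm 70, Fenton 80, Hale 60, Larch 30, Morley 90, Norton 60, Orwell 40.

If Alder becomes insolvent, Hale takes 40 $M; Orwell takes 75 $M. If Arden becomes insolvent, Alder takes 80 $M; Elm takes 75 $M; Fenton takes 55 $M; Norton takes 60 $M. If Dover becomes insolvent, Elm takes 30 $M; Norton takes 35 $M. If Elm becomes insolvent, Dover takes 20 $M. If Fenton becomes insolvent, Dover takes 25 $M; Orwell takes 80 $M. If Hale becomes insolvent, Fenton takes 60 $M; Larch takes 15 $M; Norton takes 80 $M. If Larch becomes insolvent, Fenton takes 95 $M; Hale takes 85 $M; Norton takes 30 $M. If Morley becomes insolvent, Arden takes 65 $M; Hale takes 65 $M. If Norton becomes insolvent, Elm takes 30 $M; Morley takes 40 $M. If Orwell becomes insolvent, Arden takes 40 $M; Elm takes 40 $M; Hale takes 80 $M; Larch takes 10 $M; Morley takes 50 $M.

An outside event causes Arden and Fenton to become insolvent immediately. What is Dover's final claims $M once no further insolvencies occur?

45

Round 1 — Arden, Fenton become insolvent (initial).
  Alder: +80 → 80 ≥ 80
  Dover: +25 → 25 < 50
  Elm: +75 → 75 ≥ 70
  Norton: +60 → 60 ≥ 60
  Orwell: +80 → 80 ≥ 40
Round 2 — Alder, Elm, Norton, Orwell become insolvent.
  Dover: +20 → 45 < 50
  Hale: +40+80 → 120 ≥ 60
  Larch: +10 → 10 < 30
  Morley: +40+50 → 90 ≥ 90
Round 3 — Hale, Morley become insolvent.
  Larch: +15 → 25 < 30
No further insolvencies.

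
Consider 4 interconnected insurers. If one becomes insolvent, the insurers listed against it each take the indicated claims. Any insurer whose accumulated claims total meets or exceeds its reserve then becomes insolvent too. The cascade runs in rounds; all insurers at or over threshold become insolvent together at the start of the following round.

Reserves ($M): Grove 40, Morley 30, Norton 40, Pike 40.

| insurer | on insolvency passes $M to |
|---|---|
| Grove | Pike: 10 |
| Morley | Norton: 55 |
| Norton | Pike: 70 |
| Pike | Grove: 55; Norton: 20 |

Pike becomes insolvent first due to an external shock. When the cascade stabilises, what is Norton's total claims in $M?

20

Round 1 — Pike becomes insolvent (initial).
  Grove: +55 → 55 ≥ 40
  Norton: +20 → 20 < 40
Round 2 — Grove becomes insolvent.
No further insolvencies.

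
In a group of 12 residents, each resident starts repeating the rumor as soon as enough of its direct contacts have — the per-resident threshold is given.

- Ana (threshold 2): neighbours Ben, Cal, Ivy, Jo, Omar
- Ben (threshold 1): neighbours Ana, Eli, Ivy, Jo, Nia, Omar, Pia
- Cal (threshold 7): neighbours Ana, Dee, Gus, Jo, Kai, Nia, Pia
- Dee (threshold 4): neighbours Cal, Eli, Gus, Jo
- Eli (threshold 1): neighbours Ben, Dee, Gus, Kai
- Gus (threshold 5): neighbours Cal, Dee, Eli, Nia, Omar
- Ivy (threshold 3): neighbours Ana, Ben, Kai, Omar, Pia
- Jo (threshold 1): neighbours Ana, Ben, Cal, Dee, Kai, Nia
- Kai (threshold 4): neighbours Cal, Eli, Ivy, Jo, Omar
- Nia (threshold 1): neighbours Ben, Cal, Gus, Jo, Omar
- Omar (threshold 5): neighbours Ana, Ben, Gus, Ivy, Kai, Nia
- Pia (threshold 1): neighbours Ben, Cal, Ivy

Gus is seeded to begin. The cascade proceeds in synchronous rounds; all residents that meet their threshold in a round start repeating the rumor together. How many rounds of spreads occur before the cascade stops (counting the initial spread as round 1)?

Round 1 — Gus starts repeating the rumor (initial).
Round 2 — checking thresholds:
  Cal: 1 of 7 neighbours < 7, below threshold.
  Dee: 1 of 4 neighbours < 4, below threshold.
  Eli: 1 of 4 neighbours ≥ 1, starts repeating the rumor.
  Nia: 1 of 5 neighbours ≥ 1, starts repeating the rumor.
  Omar: 1 of 6 neighbours < 5, below threshold.
Round 3 — checking thresholds:
  Ben: 2 of 7 neighbours ≥ 1, starts repeating the rumor.
  Cal: 2 of 7 neighbours < 7, below threshold.
  Dee: 2 of 4 neighbours < 4, below threshold.
  Jo: 1 of 6 neighbours ≥ 1, starts repeating the rumor.
  Kai: 1 of 5 neighbours < 4, below threshold.
  Omar: 2 of 6 neighbours < 5, below threshold.
Round 4 — checking thresholds:
  Ana: 2 of 5 neighbours ≥ 2, starts repeating the rumor.
  Cal: 3 of 7 neighbours < 7, below threshold.
  Dee: 3 of 4 neighbours < 4, below threshold.
  Ivy: 1 of 5 neighbours < 3, below threshold.
  Kai: 2 of 5 neighbours < 4, below threshold.
  Omar: 3 of 6 neighbours < 5, below threshold.
  Pia: 1 of 3 neighbours ≥ 1, starts repeating the rumor.
Round 5 — checking thresholds:
  Cal: 5 of 7 neighbours < 7, below threshold.
  Dee: 3 of 4 neighbours < 4, below threshold.
  Ivy: 3 of 5 neighbours ≥ 3, starts repeating the rumor.
  Kai: 2 of 5 neighbours < 4, below threshold.
  Omar: 4 of 6 neighbours < 5, below threshold.
Round 6 — checking thresholds:
  Cal: 5 of 7 neighbours < 7, below threshold.
  Dee: 3 of 4 neighbours < 4, below threshold.
  Kai: 3 of 5 neighbours < 4, below threshold.
  Omar: 5 of 6 neighbours ≥ 5, starts repeating the rumor.
Round 7 — checking thresholds:
  Cal: 5 of 7 neighbours < 7, below threshold.
  Dee: 3 of 4 neighbours < 4, below threshold.
  Kai: 4 of 5 neighbours ≥ 4, starts repeating the rumor.
Round 8 — no new spreads; cascade stops.

7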